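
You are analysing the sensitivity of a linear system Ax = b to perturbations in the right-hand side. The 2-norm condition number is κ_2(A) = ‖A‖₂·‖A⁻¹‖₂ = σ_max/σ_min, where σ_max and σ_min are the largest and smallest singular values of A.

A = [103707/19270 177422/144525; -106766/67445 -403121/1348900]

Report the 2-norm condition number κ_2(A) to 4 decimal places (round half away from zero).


form AᵀA = [22903914625/727812484 2576412505/363906242; 2576412505/363906242 41826807481/26201249424] with trace 515388301/15586704 and determinant 6996025/62346816
char-poly roots: 529/16 and 13225/3896676
κ_2(A) = √(λ_max/λ_min) = √((529/16) / (13225/3896676)) = 98.7000

98.7000


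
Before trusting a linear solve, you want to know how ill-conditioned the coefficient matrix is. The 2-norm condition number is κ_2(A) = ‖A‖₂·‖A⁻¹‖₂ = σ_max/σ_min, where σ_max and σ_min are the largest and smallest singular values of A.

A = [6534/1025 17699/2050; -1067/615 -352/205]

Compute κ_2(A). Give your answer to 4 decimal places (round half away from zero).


30.0000

form AᵀA = [245509/5625 108779/1875; 108779/1875 193721/2500] with trace 109021/900 and determinant 14641/900
solving λ² − 109021/900·λ + 14641/900 = 0 gives λ = 121, 121/900
κ_2(A) = √(λ_max/λ_min) = √(121 / (121/900)) = 30.0000


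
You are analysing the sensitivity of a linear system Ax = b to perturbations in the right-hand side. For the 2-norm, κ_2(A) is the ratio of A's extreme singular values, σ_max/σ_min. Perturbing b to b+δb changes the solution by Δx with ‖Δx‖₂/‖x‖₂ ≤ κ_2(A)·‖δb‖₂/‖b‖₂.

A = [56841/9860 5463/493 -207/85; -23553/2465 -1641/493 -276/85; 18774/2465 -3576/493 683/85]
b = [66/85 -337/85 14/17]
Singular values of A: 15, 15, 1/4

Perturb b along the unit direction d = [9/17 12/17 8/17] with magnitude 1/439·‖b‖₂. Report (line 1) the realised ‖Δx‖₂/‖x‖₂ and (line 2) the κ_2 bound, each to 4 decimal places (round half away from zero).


σ_max = 15, σ_min = 1/4
κ_2(A) = 15 / (1/4) = 60.0000
bound on ‖Δx‖/‖x‖: κ·ε = 60.0000·1/439 = 0.1367
solve Ax = b  →  x = [3.6910 -3.2391 -6.3200]
2-norm of b is 4.1231; of x, 8.0036
Δx = A⁻¹·δb where δb = 1/439·4.1231·d; ‖Δx‖ = 0.0376
relative error = 0.0047
so the bound overstates the realised error by a factor of ≈ 29.1174 (computed from the unrounded values)

0.0047
0.1367


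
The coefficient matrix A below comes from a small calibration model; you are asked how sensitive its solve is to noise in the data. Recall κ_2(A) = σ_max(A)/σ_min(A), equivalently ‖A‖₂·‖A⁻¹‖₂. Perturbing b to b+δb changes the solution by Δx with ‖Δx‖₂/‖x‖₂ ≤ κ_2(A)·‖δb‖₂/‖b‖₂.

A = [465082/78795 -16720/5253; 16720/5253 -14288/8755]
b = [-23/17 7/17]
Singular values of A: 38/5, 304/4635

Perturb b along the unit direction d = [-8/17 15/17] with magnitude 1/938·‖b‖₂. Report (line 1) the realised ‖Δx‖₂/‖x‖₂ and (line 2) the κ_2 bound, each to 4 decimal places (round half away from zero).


0.0015
0.1235

from the listed singular values, σ₁ = 38/5, σ_n = 304/4635
condition number: (38/5) ÷ (304/4635) = 115.8750
bound on ‖Δx‖/‖x‖: κ·ε = 115.8750·1/938 = 0.1235
solve Ax = b  →  x = [7.0588 13.5149]
‖b‖₂ = 1.4142 and ‖x‖₂ = 15.2473
re-solving with b+δb shifts x by Δx of norm 0.0230
dividing the unrounded norms, ‖Δx‖/‖x‖ = 0.0015
realised/bound (from unrounded values) ≈ 0.0122


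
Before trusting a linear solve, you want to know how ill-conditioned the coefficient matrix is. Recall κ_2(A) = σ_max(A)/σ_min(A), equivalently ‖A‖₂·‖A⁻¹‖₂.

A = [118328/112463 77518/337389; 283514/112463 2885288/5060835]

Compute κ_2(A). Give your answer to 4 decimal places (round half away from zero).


AᵀA = [558471620/74839801 5654483968/3367791045; 5654483968/3367791045 57259887076/151550597025]; tr = 706820296/90155025, det = 38416/90155025
solving λ² − 706820296/90155025·λ + 38416/90155025 = 0 gives λ = 196/25, 196/3606201
so κ_2 = √((196/25) / (196/3606201)) = 379.8000

379.8000


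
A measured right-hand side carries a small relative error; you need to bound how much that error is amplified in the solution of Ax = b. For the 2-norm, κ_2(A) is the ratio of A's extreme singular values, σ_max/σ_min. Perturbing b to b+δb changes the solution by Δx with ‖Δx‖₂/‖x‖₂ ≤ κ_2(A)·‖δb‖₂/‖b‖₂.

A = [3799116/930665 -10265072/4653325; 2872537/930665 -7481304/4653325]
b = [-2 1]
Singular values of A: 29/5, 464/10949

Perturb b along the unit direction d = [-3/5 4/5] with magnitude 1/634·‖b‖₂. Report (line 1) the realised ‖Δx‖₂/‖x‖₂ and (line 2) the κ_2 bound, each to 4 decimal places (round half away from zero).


σ_max = 29/5, σ_min = 464/10949
κ = σ_max/σ_min = (29/5)/(464/10949) = 136.8625
worst-case relative error ≤ 136.8625 × 1/634 = 0.2159
solve Ax = b  →  x = [22.0568 41.7229]
2-norm of b is 2.2361; of x, 47.1943
δb = ε·‖b‖·d = [-0.0021 0.0028]; solving A·Δx = δb gives ‖Δx‖ = 0.0832
relative error = 0.0018
so the bound overstates the realised error by a factor of ≈ 122.4144 (computed from the unrounded values)

0.0018
0.2159


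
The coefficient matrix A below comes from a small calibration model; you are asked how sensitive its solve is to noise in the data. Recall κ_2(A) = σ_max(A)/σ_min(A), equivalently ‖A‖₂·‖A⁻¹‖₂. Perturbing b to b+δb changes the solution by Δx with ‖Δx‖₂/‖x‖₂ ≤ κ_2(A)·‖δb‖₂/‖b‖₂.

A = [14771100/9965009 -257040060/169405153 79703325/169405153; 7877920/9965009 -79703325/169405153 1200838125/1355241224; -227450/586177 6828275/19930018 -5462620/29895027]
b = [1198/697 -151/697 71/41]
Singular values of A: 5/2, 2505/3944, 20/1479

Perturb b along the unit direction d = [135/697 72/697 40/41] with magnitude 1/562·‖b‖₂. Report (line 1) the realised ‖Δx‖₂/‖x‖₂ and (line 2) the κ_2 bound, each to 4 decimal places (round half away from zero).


from the listed singular values, σ₁ = 5/2, σ_n = 20/1479
condition number: (5/2) ÷ (20/1479) = 184.8750
worst-case relative error ≤ 184.8750 × 1/562 = 0.3290
solve Ax = b  →  x = [-106.8241 -90.9965 46.7471]
2-norm of b is 2.4495; of x, 147.9089
Δx = A⁻¹·δb where δb = 1/562·2.4495·d; ‖Δx‖ = 0.3223
realised ‖Δx‖/‖x‖ = 0.0022
so the bound overstates the realised error by a factor of ≈ 150.9589 (computed from the unrounded values)

0.0022
0.3290


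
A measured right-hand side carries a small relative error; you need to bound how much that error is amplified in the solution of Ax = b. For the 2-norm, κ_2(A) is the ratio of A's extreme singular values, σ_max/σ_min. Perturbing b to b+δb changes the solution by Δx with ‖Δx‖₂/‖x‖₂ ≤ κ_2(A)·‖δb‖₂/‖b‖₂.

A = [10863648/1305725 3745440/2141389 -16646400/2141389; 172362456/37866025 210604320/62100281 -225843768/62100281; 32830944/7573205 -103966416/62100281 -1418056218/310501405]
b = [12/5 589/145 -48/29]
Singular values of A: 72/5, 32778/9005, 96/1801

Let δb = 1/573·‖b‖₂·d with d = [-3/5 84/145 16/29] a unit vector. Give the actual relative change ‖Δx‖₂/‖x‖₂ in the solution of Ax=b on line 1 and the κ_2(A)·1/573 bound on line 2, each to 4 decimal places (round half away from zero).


from the listed singular values, σ₁ = 72/5, σ_n = 96/1801
κ = σ_max/σ_min = (72/5)/(96/1801) = 270.1500
bound on ‖Δx‖/‖x‖: κ·ε = 270.1500·1/573 = 0.4715
solve Ax = b  →  x = [0.1509 1.1036 0.1010]
2-norm of b is 5.0000; of x, 1.1185
re-solving with b+δb shifts x by Δx of norm 0.1637
dividing the unrounded norms, ‖Δx‖/‖x‖ = 0.1464
realised/bound (from unrounded values) ≈ 0.3104

0.1464
0.4715


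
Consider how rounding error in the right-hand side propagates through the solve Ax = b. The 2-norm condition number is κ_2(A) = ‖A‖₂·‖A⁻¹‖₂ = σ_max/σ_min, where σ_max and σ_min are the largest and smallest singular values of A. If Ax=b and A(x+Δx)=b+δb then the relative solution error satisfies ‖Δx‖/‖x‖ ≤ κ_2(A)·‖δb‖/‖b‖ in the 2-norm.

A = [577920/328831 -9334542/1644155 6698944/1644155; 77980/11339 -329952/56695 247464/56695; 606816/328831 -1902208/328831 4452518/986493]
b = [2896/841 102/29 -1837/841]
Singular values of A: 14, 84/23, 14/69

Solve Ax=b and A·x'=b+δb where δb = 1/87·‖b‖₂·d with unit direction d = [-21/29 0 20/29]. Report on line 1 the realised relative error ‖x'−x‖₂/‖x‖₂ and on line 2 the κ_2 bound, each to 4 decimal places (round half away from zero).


from the listed singular values, σ₁ = 14, σ_n = 14/69
condition number: 14 ÷ (14/69) = 69.0000
perturbation bound = 69.0000·1/87 = 0.7931
solve Ax = b  →  x = [0.5840 -11.7737 -15.8126]
2-norm of b is 5.3852; of x, 19.7231
with δb = [-0.0448 0.0000 0.0427], A·Δx = δb → ‖Δx‖ = 0.3051
dividing the unrounded norms, ‖Δx‖/‖x‖ = 0.0155
so the bound overstates the realised error by a factor of ≈ 51.2747 (computed from the unrounded values)

0.0155
0.7931


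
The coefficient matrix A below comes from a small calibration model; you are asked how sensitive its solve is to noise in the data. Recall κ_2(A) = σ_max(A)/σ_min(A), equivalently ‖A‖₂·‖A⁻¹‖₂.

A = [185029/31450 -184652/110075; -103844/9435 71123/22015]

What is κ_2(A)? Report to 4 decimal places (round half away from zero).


310.8000

form AᵀA = [4797505921/30802500 -816233158/17968125; -816233158/17968125 555565361/41925625] with trace 408125029/2414916 and determinant 714025/2414916
eigenvalues of AᵀA: λ = (tr ± √(tr²−4·det))/2 = 169, 4225/2414916
κ_2(A) = √(λ_max/λ_min) = √(169 / (4225/2414916)) = 310.8000


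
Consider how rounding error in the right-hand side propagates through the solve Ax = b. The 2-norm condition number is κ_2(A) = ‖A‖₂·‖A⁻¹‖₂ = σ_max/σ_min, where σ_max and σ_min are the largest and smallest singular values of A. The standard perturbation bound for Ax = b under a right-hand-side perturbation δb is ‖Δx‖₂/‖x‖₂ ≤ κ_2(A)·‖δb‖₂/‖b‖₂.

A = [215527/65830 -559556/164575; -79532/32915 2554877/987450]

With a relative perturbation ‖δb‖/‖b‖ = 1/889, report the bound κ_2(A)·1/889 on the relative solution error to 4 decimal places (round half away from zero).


M = AᵀA = [2870129753/173343556 -11299855112/650038335; -11299855112/650038335 711964060081/39002300100]. tr(M)=807219533/23188050, det(M)=12117361/185504400
λ_max, λ_min = (807219533/23188050 ± √162865721367592516/134421415700625)/2 = 3481/100, 3481/1855044
so κ_2 = √((3481/100) / (3481/1855044)) = 136.2000
bound on ‖Δx‖/‖x‖: κ·ε = 136.2000·1/889 = 0.1532

0.1532


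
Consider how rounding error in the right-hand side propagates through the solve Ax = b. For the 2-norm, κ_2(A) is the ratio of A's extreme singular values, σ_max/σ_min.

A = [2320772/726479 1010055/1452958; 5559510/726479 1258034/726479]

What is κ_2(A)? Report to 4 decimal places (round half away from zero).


AᵀA = [214758190036/3122909689 48320155530/3122909689; 48320155530/3122909689 43495912921/12491638756]; tr = 536899865/7431076, det = 83521/1857769
λ_max, λ_min = (536899865/7431076 ± √288251534622640689/55220890517776)/2 = 289/4, 1156/1857769
σ_max=√(289/4)=(17/2), σ_min=√(1156/1857769)=(34/1363) → κ = 340.7500

340.7500


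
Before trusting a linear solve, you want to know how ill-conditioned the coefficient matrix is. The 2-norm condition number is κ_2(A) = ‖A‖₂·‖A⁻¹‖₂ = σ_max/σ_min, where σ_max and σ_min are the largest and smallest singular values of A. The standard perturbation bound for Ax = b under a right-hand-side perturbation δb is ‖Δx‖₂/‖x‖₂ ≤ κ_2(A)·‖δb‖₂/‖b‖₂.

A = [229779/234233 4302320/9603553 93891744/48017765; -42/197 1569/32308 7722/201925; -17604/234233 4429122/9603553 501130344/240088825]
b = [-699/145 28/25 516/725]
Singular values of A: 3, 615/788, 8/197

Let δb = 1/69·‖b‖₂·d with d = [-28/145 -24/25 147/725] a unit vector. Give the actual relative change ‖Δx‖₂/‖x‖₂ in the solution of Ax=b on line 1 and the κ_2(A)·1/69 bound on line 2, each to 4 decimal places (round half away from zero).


0.3417
1.0707

σ_max = 3, σ_min = 8/197
condition number: 3 ÷ (8/197) = 73.8750
perturbation bound = 73.8750·1/69 = 1.0707
solve Ax = b  →  x = [-5.2197 0.0328 0.1458]
‖b‖ = 5.0000, ‖x‖ = 5.2218
Δx = A⁻¹·δb where δb = 1/69·5.0000·d; ‖Δx‖ = 1.7844
realised ‖Δx‖/‖x‖ = 0.3417
tightness: 0.3417 against a bound of 1.0707 (unrounded ratio ≈ 0.3192)


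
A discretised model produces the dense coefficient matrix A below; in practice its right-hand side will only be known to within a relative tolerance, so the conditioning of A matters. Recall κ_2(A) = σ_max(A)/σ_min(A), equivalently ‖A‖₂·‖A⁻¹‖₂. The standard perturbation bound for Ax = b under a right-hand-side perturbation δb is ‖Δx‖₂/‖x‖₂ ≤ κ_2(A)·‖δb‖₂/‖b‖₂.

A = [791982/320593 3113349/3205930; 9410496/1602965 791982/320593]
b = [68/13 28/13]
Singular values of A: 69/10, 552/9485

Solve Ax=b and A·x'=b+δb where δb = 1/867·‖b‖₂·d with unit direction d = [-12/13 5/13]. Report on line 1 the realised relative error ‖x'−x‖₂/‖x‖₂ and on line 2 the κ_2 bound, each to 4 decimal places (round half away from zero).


largest singular value 69/10, smallest 552/9485
κ_2(A) = (69/10) / (552/9485) = 118.5625
κ_2(A)·‖δb‖/‖b‖ = 0.1368
solve Ax = b  →  x = [26.9705 -63.2219]
‖b‖₂ = 5.6569 and ‖x‖₂ = 68.7343
Δx = A⁻¹·δb where δb = 1/867·5.6569·d; ‖Δx‖ = 0.1121
relative error = 0.0016
tightness: 0.0016 against a bound of 0.1368 (unrounded ratio ≈ 0.0119)

0.0016
0.1368


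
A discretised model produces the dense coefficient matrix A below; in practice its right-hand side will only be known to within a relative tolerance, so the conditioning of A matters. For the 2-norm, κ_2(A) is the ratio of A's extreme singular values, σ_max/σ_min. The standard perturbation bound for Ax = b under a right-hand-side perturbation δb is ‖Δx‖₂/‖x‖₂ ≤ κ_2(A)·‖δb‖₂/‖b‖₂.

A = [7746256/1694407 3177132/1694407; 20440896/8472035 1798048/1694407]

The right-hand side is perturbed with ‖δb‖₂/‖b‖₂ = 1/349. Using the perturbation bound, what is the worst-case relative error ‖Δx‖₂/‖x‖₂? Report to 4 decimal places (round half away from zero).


M = AᵀA = [6636478476544/248357706025 552969208512/49671541205; 552969208512/49671541205 46114686352/9934308241]. tr(M)=46090802576/1469572225, det(M)=157351936/1469572225
eigenvalues of AᵀA: λ = (tr ± √(tr²−4·det))/2 = 784/25, 200704/58782889
κ_2(A) = √(λ_max/λ_min) = √((784/25) / (200704/58782889)) = 95.8375
perturbation bound = 95.8375·1/349 = 0.2746

0.2746


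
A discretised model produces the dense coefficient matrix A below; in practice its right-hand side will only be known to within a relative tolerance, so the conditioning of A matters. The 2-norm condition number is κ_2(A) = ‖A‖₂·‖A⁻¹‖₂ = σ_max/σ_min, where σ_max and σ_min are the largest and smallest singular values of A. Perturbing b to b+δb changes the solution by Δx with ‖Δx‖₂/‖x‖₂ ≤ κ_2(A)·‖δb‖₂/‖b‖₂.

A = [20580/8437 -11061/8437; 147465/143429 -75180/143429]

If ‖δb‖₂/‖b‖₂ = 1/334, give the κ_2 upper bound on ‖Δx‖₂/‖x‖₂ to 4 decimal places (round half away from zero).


AᵀA = [852946425/121727089 -454870080/121727089; -454870080/121727089 242662401/121727089]; tr = 3791034/421201, det = 2025/421201
eigenvalues of AᵀA: λ = (tr ± √(tr²−4·det))/2 = 9, 225/421201
κ = σ_max/σ_min = 3/(15/649) = 129.8000
perturbation bound = 129.8000·1/334 = 0.3886

0.3886


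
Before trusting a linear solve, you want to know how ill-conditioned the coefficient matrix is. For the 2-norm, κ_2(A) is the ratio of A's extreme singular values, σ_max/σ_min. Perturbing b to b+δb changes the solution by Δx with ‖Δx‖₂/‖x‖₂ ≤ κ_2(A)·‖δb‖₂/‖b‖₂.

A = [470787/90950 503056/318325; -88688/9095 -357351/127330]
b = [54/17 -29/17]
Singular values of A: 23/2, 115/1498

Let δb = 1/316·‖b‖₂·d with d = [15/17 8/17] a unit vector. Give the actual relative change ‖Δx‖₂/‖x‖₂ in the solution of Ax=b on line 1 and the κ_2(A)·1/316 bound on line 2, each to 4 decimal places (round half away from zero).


σ_max = 23/2, σ_min = 115/1498
κ = σ_max/σ_min = (23/2)/(115/1498) = 149.8000
perturbation bound = 149.8000·1/316 = 0.4741
solve Ax = b  →  x = [-7.0442 25.0831]
‖b‖₂ = 3.6056 and ‖x‖₂ = 26.0535
with δb = [0.0101 0.0054], A·Δx = δb → ‖Δx‖ = 0.1486
relative error = 0.0057
realised/bound (from unrounded values) ≈ 0.0120

0.0057
0.4741


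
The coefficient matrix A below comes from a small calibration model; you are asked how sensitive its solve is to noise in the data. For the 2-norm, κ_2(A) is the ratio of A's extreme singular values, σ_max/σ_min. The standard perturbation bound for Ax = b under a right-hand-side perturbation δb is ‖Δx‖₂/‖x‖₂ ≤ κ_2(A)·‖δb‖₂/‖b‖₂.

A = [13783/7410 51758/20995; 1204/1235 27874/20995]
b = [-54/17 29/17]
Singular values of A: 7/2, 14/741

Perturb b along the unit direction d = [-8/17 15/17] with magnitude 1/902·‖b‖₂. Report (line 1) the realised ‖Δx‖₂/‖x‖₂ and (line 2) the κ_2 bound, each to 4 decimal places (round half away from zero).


0.0013
0.2054

σ_max = 7/2, σ_min = 14/741
κ = σ_max/σ_min = (7/2)/(14/741) = 185.2500
perturbation bound = 185.2500·1/902 = 0.2054
solve Ax = b  →  x = [-127.3714 94.8143]
‖b‖ = 3.6056, ‖x‖ = 158.7867
with δb = [-0.0019 0.0035], A·Δx = δb → ‖Δx‖ = 0.2116
relative error = 0.0013
so the bound overstates the realised error by a factor of ≈ 154.1383 (computed from the unrounded values)


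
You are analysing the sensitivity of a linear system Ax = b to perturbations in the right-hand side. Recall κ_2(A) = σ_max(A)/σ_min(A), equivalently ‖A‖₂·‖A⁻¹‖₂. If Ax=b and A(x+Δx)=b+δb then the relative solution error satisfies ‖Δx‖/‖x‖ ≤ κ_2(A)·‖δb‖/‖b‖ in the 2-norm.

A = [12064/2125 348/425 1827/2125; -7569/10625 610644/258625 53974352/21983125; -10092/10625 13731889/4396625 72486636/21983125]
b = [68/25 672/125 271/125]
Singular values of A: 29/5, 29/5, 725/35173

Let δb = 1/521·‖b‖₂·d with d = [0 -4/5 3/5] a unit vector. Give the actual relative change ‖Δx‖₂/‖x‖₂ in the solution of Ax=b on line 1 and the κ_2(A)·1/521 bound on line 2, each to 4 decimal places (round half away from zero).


σ_max = 29/5, σ_min = 725/35173
κ_2(A) = (29/5) / (725/35173) = 281.3840
worst-case relative error ≤ 281.3840 × 1/521 = 0.5401
solve Ax = b  →  x = [0.2840 106.0370 -99.6991]
2-norm of b is 6.4031; of x, 145.5467
with δb = [0.0000 -0.0098 0.0074], A·Δx = δb → ‖Δx‖ = 0.5962
dividing the unrounded norms, ‖Δx‖/‖x‖ = 0.0041
so the bound overstates the realised error by a factor of ≈ 131.8374 (computed from the unrounded values)

0.0041
0.5401


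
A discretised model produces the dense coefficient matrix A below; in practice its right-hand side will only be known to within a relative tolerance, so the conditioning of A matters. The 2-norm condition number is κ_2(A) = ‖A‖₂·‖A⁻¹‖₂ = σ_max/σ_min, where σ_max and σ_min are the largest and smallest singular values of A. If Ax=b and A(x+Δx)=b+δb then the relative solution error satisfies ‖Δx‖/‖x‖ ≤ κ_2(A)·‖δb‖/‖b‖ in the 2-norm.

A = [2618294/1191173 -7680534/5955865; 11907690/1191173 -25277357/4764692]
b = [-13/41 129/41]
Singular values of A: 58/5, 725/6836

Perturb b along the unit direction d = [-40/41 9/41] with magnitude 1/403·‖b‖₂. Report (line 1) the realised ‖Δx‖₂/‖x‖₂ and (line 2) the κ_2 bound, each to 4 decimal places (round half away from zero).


largest singular value 58/5, smallest 725/6836
κ_2(A) = (58/5) / (725/6836) = 109.3760
perturbation bound = 109.3760·1/403 = 0.2714
solve Ax = b  →  x = [4.6654 8.1980]
‖b‖ = 3.1623, ‖x‖ = 9.4325
re-solving with b+δb shifts x by Δx of norm 0.0740
dividing the unrounded norms, ‖Δx‖/‖x‖ = 0.0078
so the bound overstates the realised error by a factor of ≈ 34.6007 (computed from the unrounded values)

0.0078
0.2714


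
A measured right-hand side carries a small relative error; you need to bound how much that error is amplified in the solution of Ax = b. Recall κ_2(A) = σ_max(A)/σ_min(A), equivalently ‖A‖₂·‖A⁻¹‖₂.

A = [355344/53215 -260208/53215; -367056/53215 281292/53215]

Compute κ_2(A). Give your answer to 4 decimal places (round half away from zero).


91.7500

AᵀA = [310344192/3367225 -232714944/3367225; -232714944/3367225 174593808/3367225]; tr = 19397520/134689, det = 331776/134689
eigenvalues of AᵀA: λ = (tr ± √(tr²−4·det))/2 = 144, 2304/134689
σ_max=√144=12, σ_min=√(2304/134689)=(48/367) → κ = 91.7500


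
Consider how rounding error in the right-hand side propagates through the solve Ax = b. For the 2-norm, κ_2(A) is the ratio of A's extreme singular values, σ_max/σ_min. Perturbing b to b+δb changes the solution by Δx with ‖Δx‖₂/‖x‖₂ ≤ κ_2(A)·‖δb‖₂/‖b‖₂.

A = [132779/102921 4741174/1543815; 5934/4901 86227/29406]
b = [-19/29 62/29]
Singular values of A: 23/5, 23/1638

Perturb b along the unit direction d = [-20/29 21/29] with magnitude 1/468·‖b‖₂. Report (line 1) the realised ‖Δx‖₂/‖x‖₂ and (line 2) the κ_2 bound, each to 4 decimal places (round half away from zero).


largest singular value 23/5, smallest 23/1638
κ = σ_max/σ_min = (23/5)/(23/1638) = 327.6000
bound on ‖Δx‖/‖x‖: κ·ε = 327.6000·1/468 = 0.7000
solve Ax = b  →  x = [-131.3946 54.9833]
‖b‖₂ = 2.2361 and ‖x‖₂ = 142.4349
δb = ε·‖b‖·d = [-0.0033 0.0035]; solving A·Δx = δb gives ‖Δx‖ = 0.3403
dividing the unrounded norms, ‖Δx‖/‖x‖ = 0.0024
tightness: 0.0024 against a bound of 0.7000 (unrounded ratio ≈ 0.0034)

0.0024
0.7000


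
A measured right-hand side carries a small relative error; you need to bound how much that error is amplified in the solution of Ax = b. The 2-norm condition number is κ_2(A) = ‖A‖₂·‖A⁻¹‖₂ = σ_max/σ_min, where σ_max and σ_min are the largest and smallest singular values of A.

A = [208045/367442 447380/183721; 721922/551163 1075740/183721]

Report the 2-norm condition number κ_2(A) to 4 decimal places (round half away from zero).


336.0750

form AᵀA = [2474229994561/1215122610276 305404376810/33753405841; 305404376810/33753405841 1357365412000/33753405841] with trace 30540978481/722856996 and determinant 2856100/180714249
char-poly roots: 169/4 and 67600/180714249
σ_max=√(169/4)=(13/2), σ_min=√(67600/180714249)=(260/13443) → κ = 336.0750


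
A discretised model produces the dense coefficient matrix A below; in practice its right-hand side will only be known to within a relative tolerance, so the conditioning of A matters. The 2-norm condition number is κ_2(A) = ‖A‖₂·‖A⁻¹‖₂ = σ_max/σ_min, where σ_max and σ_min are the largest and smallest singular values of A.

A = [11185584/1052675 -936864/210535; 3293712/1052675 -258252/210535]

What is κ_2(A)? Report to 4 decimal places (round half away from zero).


AᵀA = [217545325056/1772999449 -90639829440/1772999449; -90639829440/1772999449 37776330000/1772999449]; tr = 1510779024/10491121, det = 8294400/10491121
eigenvalues of AᵀA: λ = (tr ± √(tr²−4·det))/2 = 144, 57600/10491121
κ_2(A) = √(λ_max/λ_min) = √(144 / (57600/10491121)) = 161.9500

161.9500


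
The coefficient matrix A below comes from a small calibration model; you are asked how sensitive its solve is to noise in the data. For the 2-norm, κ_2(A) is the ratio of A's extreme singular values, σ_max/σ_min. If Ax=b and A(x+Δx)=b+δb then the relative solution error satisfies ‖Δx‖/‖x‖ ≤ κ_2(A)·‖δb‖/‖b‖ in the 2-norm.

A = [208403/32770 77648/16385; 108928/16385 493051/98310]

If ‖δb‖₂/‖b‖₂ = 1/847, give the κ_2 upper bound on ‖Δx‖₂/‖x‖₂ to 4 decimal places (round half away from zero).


0.4002

M = AᵀA = [21615469/255380 12158536/191535; 12158536/191535 109429469/2298420]. tr(M)=30396869/229842, det(M)=279841/1838736
char-poly roots: 529/4 and 529/459684
κ = σ_max/σ_min = (23/2)/(23/678) = 339.0000
worst-case relative error ≤ 339.0000 × 1/847 = 0.4002


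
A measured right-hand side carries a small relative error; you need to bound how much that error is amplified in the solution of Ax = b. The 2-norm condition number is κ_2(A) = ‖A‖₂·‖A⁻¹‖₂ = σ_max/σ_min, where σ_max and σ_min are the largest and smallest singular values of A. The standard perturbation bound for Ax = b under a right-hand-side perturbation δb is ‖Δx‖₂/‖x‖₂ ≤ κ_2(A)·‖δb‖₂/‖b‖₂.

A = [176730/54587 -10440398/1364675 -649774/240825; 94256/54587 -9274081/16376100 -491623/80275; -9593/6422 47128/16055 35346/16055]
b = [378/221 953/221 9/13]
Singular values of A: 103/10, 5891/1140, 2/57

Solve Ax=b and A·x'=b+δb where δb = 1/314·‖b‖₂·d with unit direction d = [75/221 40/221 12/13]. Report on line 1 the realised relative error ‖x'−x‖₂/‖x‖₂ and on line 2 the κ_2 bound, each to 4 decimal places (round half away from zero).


0.0075
0.9349

from the listed singular values, σ₁ = 103/10, σ_n = 2/57
κ = σ_max/σ_min = (103/10)/(2/57) = 293.5500
bound on ‖Δx‖/‖x‖: κ·ε = 293.5500·1/314 = 0.9349
solve Ax = b  →  x = [52.7274 17.6717 12.5281]
2-norm of b is 4.6904; of x, 57.0037
with δb = [0.0051 0.0027 0.0138], A·Δx = δb → ‖Δx‖ = 0.4257
dividing the unrounded norms, ‖Δx‖/‖x‖ = 0.0075
realised/bound (from unrounded values) ≈ 0.0080


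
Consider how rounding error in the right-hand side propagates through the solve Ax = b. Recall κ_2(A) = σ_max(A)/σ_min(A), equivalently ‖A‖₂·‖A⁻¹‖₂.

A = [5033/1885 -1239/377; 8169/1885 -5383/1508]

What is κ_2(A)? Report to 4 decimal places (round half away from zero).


form AᵀA = [3682546/142129 -13783455/568516; -13783455/568516 53538625/2274064] with trace 133721/2704 and determinant 60025/2704
solving λ² − 133721/2704·λ + 60025/2704 = 0 gives λ = 49, 1225/2704
σ_max=√49=7, σ_min=√(1225/2704)=(35/52) → κ = 10.4000

10.4000


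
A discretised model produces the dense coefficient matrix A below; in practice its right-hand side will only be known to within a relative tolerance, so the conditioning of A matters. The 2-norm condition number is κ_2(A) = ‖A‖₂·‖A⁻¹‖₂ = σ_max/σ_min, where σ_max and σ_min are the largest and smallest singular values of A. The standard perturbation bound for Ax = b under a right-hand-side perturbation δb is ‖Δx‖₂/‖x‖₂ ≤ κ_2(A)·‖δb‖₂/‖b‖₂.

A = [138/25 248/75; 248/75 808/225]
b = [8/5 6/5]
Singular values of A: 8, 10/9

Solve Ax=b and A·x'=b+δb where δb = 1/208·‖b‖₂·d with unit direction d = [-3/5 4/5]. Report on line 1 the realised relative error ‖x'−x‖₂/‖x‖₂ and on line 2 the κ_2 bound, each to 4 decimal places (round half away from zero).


from the listed singular values, σ₁ = 8, σ_n = 10/9
κ_2(A) = 8 / (10/9) = 7.2000
worst-case relative error ≤ 7.2000 × 1/208 = 0.0346
solve Ax = b  →  x = [0.2000 0.1500]
‖b‖₂ = 2.0000 and ‖x‖₂ = 0.2500
with δb = [-0.0058 0.0077], A·Δx = δb → ‖Δx‖ = 0.0087
realised ‖Δx‖/‖x‖ = 0.0346
tightness: 0.0346 against a bound of 0.0346; the bound is attained (ratio 1)

0.0346
0.0346


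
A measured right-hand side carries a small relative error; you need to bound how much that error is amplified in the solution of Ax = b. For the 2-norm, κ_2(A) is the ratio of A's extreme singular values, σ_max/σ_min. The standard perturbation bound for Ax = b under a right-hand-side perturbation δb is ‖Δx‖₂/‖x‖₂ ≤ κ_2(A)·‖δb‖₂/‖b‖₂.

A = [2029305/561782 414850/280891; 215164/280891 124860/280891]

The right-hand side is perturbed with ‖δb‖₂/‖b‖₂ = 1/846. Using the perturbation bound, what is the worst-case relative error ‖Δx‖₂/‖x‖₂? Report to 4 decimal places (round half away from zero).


M = AᵀA = [2559941089/187744804 266385465/46936201; 266385465/46936201 111654100/46936201]. tr(M)=17790281/1110916, det(M)=62500/277729
λ_max, λ_min = (17790281/1110916 ± √315383182058961/1234134359056)/2 = 16, 15625/1110916
κ = σ_max/σ_min = 4/(125/1054) = 33.7280
perturbation bound = 33.7280·1/846 = 0.0399

0.0399


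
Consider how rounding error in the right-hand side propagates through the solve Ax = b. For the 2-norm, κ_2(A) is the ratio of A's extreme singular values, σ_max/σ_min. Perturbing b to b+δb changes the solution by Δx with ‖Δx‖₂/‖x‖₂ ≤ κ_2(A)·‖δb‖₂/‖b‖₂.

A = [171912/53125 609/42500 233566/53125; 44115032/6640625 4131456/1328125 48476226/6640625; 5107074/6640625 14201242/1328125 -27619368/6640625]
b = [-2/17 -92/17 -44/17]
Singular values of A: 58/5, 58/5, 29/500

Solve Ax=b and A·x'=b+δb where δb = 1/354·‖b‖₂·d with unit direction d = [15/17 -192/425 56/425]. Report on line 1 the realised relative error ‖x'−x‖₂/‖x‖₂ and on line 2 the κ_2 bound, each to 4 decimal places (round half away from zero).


σ_max = 58/5, σ_min = 29/500
κ_2(A) = (58/5) / (29/500) = 200.0000
κ_2(A)·‖δb‖/‖b‖ = 0.5650
solve Ax = b  →  x = [-26.7669 9.3241 19.6441]
‖b‖ = 6.0000, ‖x‖ = 34.4862
Δx = A⁻¹·δb where δb = 1/354·6.0000·d; ‖Δx‖ = 0.2922
relative error = 0.0085
realised/bound (from unrounded values) ≈ 0.0150

0.0085
0.5650


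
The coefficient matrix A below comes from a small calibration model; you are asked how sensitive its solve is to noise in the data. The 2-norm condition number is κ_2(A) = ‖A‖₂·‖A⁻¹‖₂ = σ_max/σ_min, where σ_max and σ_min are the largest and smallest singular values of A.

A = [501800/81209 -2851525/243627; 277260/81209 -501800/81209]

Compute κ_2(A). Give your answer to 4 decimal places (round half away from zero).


126.4500

M = AᵀA = [1137288400/22819729 -6395441000/68459187; -6395441000/68459187 35977245625/205377561]. tr(M)=159906025/710649, det(M)=250000/78961
char-poly roots: 225 and 10000/710649
κ = σ_max/σ_min = 15/(100/843) = 126.4500


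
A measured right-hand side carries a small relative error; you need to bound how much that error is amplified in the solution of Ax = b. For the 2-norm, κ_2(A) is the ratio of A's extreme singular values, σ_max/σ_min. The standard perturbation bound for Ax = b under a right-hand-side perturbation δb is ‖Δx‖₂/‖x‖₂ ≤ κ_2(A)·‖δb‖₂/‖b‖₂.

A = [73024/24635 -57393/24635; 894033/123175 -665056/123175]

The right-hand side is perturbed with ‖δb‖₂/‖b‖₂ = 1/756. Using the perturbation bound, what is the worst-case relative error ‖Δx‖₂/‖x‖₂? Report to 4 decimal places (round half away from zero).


0.1404

AᵀA = [5518388281/89775625 -4138216992/89775625; -4138216992/89775625 3104428369/89775625]; tr = 344912666/3591025, det = 117649/143641
eigenvalues of AᵀA: λ = (tr ± √(tr²−4·det))/2 = 2401/25, 1225/143641
σ_max=√(2401/25)=(49/5), σ_min=√(1225/143641)=(35/379) → κ = 106.1200
κ_2(A)·‖δb‖/‖b‖ = 0.1404


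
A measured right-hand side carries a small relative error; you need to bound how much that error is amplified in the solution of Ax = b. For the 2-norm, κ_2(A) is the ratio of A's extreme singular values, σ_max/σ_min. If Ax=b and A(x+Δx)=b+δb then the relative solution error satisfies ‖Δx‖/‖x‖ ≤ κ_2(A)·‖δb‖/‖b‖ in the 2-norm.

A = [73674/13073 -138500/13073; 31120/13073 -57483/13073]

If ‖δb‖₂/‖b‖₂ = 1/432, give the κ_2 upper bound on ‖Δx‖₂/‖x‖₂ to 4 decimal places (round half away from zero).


M = AᵀA = [6396312676/170903329 -11992719960/170903329; -11992719960/170903329 22486545289/170903329]. tr(M)=99940685/591361, det(M)=114244/591361
λ_max, λ_min = (99940685/591361 ± √9987870280484889/349707832321)/2 = 169, 676/591361
σ_max=√169=13, σ_min=√(676/591361)=(26/769) → κ = 384.5000
perturbation bound = 384.5000·1/432 = 0.8900

0.8900


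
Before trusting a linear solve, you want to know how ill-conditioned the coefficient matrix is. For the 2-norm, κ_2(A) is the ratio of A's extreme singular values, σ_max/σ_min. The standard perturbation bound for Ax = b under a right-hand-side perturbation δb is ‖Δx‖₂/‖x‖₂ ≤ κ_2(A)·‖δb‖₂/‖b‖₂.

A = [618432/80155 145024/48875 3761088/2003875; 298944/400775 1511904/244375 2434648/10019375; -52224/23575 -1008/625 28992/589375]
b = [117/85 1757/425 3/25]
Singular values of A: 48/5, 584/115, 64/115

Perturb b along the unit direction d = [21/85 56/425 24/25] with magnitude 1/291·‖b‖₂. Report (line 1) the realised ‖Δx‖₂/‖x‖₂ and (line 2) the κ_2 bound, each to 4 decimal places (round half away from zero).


0.0140
0.0593

largest singular value 48/5, smallest 64/115
condition number: (48/5) ÷ (64/115) = 17.2500
bound on ‖Δx‖/‖x‖: κ·ε = 17.2500·1/291 = 0.0593
solve Ax = b  →  x = [-0.4963 0.6601 1.7301]
‖b‖ = 4.3589, ‖x‖ = 1.9171
Δx = A⁻¹·δb where δb = 1/291·4.3589·d; ‖Δx‖ = 0.0269
dividing the unrounded norms, ‖Δx‖/‖x‖ = 0.0140
realised/bound (from unrounded values) ≈ 0.2368


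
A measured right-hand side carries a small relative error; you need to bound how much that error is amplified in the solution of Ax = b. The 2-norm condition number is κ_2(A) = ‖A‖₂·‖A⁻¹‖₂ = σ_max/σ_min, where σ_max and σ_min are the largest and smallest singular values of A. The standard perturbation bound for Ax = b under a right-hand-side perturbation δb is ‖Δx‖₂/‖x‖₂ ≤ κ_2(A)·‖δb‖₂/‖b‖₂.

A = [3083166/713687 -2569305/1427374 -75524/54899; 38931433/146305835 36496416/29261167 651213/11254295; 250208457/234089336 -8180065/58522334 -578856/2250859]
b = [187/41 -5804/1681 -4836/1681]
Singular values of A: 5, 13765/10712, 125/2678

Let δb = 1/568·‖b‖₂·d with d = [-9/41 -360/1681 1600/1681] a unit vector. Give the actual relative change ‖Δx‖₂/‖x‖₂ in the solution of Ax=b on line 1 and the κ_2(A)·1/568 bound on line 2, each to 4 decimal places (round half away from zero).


σ_max = 5, σ_min = 125/2678
κ_2(A) = 5 / (125/2678) = 107.1200
worst-case relative error ≤ 107.1200 × 1/568 = 0.1886
solve Ax = b  →  x = [-17.1002 3.7528 -61.9251]
‖b‖₂ = 6.4031 and ‖x‖₂ = 64.3523
with δb = [-0.0025 -0.0024 0.0107], A·Δx = δb → ‖Δx‖ = 0.2415
dividing the unrounded norms, ‖Δx‖/‖x‖ = 0.0038
so the bound overstates the realised error by a factor of ≈ 50.2507 (computed from the unrounded values)

0.0038
0.1886


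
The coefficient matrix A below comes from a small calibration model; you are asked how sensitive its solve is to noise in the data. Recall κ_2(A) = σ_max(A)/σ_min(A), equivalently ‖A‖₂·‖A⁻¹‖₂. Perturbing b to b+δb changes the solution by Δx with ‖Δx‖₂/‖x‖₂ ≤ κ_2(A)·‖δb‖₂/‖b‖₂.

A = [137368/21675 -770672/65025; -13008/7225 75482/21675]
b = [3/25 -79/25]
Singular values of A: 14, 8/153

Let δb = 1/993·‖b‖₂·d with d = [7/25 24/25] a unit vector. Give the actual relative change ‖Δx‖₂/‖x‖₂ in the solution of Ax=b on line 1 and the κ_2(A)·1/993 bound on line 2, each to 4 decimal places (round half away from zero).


σ_max = 14, σ_min = 8/153
κ = σ_max/σ_min = 14/(8/153) = 267.7500
perturbation bound = 267.7500·1/993 = 0.2696
solve Ax = b  →  x = [-50.5914 -27.0630]
‖b‖₂ = 3.1623 and ‖x‖₂ = 57.3750
with δb = [0.0009 0.0031], A·Δx = δb → ‖Δx‖ = 0.0609
dividing the unrounded norms, ‖Δx‖/‖x‖ = 0.0011
realised/bound (from unrounded values) ≈ 0.0039

0.0011
0.2696


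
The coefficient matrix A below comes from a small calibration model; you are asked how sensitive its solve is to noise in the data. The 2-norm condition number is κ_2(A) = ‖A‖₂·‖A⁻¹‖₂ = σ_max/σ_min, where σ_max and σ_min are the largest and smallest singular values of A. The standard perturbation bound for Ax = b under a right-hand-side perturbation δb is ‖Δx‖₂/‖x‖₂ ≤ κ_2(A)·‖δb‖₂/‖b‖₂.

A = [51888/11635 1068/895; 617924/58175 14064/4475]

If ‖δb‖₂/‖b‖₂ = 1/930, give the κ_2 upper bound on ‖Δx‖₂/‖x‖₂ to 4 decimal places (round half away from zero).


M = AᵀA = [2657628304/20025625 775068672/20025625; 775068672/20025625 226311696/20025625]. tr(M)=4614304/32041, det(M)=57600/32041
eigenvalues of AᵀA: λ = (tr ± √(tr²−4·det))/2 = 144, 400/32041
σ_max=√144=12, σ_min=√(400/32041)=(20/179) → κ = 107.4000
κ_2(A)·‖δb‖/‖b‖ = 0.1155

0.1155


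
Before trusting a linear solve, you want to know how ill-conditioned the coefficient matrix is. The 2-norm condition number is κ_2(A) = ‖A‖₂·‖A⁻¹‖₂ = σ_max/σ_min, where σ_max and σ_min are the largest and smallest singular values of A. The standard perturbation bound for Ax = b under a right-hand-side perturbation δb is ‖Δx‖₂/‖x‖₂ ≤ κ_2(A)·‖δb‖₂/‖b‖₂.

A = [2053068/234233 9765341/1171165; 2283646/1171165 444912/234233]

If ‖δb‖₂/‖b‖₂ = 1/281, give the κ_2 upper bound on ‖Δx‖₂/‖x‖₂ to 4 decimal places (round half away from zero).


form AᵀA = [65789556436/815959225 2506238028/32638369; 2506238028/32638369 59673142201/815959225] with trace 149182757/970225 and determinant 3694084/24255625
eigenvalues of AᵀA: λ = (tr ± √(tr²−4·det))/2 = 3844/25, 961/970225
κ_2(A) = √(λ_max/λ_min) = √((3844/25) / (961/970225)) = 394.0000
perturbation bound = 394.0000·1/281 = 1.4021

1.4021


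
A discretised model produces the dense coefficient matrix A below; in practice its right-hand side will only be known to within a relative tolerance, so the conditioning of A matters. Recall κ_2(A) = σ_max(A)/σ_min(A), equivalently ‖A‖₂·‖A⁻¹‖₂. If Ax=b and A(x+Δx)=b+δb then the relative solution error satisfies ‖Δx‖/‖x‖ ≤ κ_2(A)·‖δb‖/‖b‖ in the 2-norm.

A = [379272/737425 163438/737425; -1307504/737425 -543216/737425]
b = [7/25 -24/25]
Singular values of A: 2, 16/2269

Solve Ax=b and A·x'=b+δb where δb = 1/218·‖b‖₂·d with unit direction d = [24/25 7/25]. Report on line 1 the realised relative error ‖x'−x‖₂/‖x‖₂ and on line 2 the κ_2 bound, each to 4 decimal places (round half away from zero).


1.3010
1.3010

σ_max = 2, σ_min = 16/2269
condition number: 2 ÷ (16/2269) = 283.6250
κ_2(A)·‖δb‖/‖b‖ = 1.3010
solve Ax = b  →  x = [0.4615 0.1923]
2-norm of b is 1.0000; of x, 0.5000
δb = ε·‖b‖·d = [0.0044 0.0013]; solving A·Δx = δb gives ‖Δx‖ = 0.6505
dividing the unrounded norms, ‖Δx‖/‖x‖ = 1.3010
realised/bound = 1 exactly: the bound is attained for this b and d


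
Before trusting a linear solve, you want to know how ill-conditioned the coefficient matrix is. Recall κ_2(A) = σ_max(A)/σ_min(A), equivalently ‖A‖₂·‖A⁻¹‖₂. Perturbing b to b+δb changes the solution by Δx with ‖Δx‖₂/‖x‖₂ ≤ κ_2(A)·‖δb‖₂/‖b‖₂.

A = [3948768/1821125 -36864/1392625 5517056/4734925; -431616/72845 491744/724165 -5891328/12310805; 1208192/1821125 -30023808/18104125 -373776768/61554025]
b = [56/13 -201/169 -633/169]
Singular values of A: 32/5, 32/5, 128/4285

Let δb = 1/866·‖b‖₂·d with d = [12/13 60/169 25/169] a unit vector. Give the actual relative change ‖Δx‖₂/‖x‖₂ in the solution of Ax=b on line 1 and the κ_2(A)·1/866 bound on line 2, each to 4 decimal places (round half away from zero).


from the listed singular values, σ₁ = 32/5, σ_n = 128/4285
κ_2(A) = (32/5) / (128/4285) = 214.2500
bound on ‖Δx‖/‖x‖: κ·ε = 214.2500·1/866 = 0.2474
solve Ax = b  →  x = [-12.8934 -96.2813 25.5032]
2-norm of b is 5.8310; of x, 100.4327
re-solving with b+δb shifts x by Δx of norm 0.2254
realised ‖Δx‖/‖x‖ = 0.0022
tightness: 0.0022 against a bound of 0.2474 (unrounded ratio ≈ 0.0091)

0.0022
0.2474
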